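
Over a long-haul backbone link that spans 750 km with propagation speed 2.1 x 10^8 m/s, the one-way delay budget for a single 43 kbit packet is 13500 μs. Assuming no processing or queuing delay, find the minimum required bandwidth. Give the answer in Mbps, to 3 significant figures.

4.33 Mbps

Propagation delay = 750000 / 210000000 = 3571.43 μs.
Transmission budget = 13500 − 3571.43 = 9928.57 μs.
R ≥ L / t_tx = 43000 bits / 0.00992857 s = 4.33 Mbps.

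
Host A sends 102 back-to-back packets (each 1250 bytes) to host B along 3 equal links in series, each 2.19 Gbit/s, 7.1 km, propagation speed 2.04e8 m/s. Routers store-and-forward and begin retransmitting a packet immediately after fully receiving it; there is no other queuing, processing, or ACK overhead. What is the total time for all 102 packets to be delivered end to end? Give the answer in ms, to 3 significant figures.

Per-hop transmission t_tx = L/R = 10000/2190000000 = 0.00456621 ms.
Per-hop propagation t_prop = 7100/204000000 = 0.0348039 ms.
Pipeline fill: first packet needs 3·t_tx to clear all hops; remaining 101 packets each add one t_tx.
Total = (3+102-1)·t_tx + 3·t_prop = 104·0.00456621 + 3·0.0348039 = 0.579 ms.

0.579 ms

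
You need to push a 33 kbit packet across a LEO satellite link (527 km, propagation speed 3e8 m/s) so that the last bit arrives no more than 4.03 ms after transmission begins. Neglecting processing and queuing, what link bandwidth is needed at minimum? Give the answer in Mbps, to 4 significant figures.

Propagation delay = 527000 / 300000000 = 1.75667 ms.
Transmission budget = 4.03 − 1.75667 = 2.27333 ms.
R ≥ L / t_tx = 33000 bits / 0.00227333 s = 14.52 Mbps.

14.52 Mbps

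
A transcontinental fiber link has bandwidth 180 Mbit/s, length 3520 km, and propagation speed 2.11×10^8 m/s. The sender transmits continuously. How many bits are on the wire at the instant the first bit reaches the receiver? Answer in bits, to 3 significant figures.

Propagation delay = 3520000 / 211000000 = 0.0166825 s.
BDP = R × t_prop = 180000000 × 0.0166825 = 3002840 bits.

3000000 bits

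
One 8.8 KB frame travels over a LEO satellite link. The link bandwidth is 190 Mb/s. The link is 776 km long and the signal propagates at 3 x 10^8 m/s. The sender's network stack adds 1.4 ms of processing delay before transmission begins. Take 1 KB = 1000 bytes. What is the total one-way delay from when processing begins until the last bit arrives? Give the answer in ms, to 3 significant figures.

L = 70400 bits.
Transmission delay = L/R = 70400 / 190000000 = 0.370526 ms.
Propagation delay = d/s = 776000 m / 300000000 m/s = 2.58667 ms.
Plus processing delay 1.4 ms = 1.4 ms.
Total = 4.36 ms.

4.36 ms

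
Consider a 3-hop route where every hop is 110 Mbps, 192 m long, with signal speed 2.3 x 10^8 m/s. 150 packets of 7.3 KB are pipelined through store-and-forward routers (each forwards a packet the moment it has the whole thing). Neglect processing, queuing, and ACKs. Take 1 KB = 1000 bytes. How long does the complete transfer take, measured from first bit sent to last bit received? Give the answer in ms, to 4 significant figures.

80.70 ms

Per-hop transmission t_tx = L/R = 58400/110000000 = 0.530909 ms.
Per-hop propagation t_prop = 192/2.3e+08 = 0.000834783 ms.
Pipeline fill: first packet needs 3·t_tx to clear all hops; remaining 149 packets each add one t_tx.
Total = (3+150-1)·t_tx + 3·t_prop = 152·0.530909 + 3·0.000834783 = 80.70 ms.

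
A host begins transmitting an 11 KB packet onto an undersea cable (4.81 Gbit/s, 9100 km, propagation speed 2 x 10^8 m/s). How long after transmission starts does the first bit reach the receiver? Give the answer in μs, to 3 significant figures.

First bit experiences only propagation delay: d/s = 9100000/200000000 = 45500 μs.

45500 μs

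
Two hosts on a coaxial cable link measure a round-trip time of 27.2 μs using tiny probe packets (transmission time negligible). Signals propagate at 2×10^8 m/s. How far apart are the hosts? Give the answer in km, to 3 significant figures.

2.72 km

One-way propagation = RTT/2 = 13.6 μs.
d = s × t = 200000000 × 1.36e-05 = 2.72 km.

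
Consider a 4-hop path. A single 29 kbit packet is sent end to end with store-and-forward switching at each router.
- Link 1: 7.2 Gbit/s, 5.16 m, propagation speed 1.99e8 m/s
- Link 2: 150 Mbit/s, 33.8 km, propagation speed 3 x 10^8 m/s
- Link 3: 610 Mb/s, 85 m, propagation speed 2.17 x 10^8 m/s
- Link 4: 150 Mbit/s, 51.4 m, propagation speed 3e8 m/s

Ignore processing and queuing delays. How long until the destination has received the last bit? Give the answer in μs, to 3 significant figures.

551 μs

L = 29000 bits.
Transmission delays (L/R per hop): 4.02778, 193.333, 47.541, 193.333 μs; sum = 438.235 μs.
Propagation delays (d/s per hop): 0.0259296, 112.667, 0.391705, 0.171333 μs; sum = 113.256 μs.
End-to-end = 551 μs.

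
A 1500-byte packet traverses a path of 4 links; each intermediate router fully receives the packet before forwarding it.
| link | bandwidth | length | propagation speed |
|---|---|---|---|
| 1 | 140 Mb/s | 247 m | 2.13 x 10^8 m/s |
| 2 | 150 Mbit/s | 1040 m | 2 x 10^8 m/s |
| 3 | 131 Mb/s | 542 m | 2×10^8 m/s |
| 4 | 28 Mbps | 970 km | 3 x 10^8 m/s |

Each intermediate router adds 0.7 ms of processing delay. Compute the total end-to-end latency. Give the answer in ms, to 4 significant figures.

L = 1500 × 8 = 12000 bits.
Transmission delays (L/R per hop): 0.0857143, 0.08, 0.0916031, 0.428571 ms; sum = 0.685889 ms.
Propagation delays (d/s per hop): 0.00115962, 0.0052, 0.00271, 3.23333 ms; sum = 3.2424 ms.
Processing at 3 router(s): 3 × 0.7 ms = 2.1 ms.
End-to-end = 6.028 ms.

6.028 ms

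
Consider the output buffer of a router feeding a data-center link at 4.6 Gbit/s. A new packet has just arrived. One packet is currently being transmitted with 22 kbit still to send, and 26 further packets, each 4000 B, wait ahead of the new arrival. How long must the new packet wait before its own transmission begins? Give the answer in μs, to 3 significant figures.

186 μs

Each queued packet: L/R = 32000/4600000000 = 6.95652 μs.
26 queued → 180.87 μs.
Plus remaining 22000 bits of current packet: 4.78261 μs.
Queuing delay = 186 μs.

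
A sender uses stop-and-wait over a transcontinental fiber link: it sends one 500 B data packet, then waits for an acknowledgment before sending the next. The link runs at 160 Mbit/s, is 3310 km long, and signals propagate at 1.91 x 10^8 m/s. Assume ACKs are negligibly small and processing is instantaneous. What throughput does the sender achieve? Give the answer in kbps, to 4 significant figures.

t_tx = L/R = 4000/160000000 = 2.5e-05 s.
t_prop = 3310000/191000000 = 0.0173298 s; RTT = 0.0346597 s.
Cycle = t_tx + RTT = 0.0346847 s.
Throughput = L / cycle = 4000 / 0.0346847 = 115.3 kbps.

115.3 kbps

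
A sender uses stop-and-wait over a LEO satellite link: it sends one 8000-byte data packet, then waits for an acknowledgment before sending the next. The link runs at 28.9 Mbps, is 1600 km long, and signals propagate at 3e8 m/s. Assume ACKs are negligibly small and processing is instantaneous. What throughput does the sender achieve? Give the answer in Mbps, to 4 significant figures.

4.968 Mbps

t_tx = L/R = 64000/28900000 = 0.00221453 s.
t_prop = 1600000/300000000 = 0.00533333 s; RTT = 0.0106667 s.
Cycle = t_tx + RTT = 0.0128812 s.
Throughput = L / cycle = 64000 / 0.0128812 = 4.968 Mbps.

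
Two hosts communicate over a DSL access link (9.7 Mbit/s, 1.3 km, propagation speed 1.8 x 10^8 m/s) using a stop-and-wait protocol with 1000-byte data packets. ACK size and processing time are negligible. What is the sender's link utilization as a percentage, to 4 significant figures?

98.28 %

t_tx = L/R = 8000/9700000 = 0.000824742 s.
t_prop = 1300/180000000 = 7.22222e-06 s; RTT = 1.44444e-05 s.
Cycle = t_tx + RTT = 0.000839187 s.
Utilization = t_tx / cycle = 0.000824742/0.000839187 = 98.28 %.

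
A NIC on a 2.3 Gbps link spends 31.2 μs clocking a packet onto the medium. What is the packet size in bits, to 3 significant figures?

71800 bits

L = R × t_tx = 2300000000 b/s × 3.12e-05 s = 71760 bits.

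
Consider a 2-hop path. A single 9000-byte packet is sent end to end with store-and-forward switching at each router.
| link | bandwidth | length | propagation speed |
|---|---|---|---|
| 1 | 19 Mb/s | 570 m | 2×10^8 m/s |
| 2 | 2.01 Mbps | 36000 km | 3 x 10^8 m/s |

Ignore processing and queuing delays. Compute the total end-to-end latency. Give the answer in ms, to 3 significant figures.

160 ms

L = 9000 × 8 = 72000 bits.
Transmission delays (L/R per hop): 3.78947, 35.8209 ms; sum = 39.6104 ms.
Propagation delays (d/s per hop): 0.00285, 120 ms; sum = 120.003 ms.
End-to-end = 160 ms.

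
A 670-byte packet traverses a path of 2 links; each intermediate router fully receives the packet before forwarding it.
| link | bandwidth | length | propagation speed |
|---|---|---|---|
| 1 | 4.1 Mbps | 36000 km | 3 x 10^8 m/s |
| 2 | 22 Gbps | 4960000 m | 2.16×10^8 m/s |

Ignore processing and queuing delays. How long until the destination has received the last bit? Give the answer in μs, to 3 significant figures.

144000 μs

L = 670 × 8 = 5360 bits.
Transmission delays (L/R per hop): 1307.32, 0.243636 μs; sum = 1307.56 μs.
Propagation delays (d/s per hop): 120000, 22963 μs; sum = 142963 μs.
End-to-end = 144000 μs.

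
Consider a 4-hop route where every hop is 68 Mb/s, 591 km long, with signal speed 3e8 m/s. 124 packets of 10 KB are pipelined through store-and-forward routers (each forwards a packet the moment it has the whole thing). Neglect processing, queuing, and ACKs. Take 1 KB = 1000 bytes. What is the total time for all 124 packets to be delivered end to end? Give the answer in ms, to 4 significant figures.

157.3 ms

Per-hop transmission t_tx = L/R = 80000/68000000 = 1.17647 ms.
Per-hop propagation t_prop = 591000/300000000 = 1.97 ms.
Pipeline fill: first packet needs 4·t_tx to clear all hops; remaining 123 packets each add one t_tx.
Total = (4+124-1)·t_tx + 4·t_prop = 127·1.17647 + 4·1.97 = 157.3 ms.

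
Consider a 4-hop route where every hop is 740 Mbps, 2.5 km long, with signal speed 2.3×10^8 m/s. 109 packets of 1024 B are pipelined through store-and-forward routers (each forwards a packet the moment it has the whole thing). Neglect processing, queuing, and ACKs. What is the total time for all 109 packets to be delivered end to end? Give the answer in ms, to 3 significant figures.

Per-hop transmission t_tx = L/R = 8192/740000000 = 0.0110703 ms.
Per-hop propagation t_prop = 2500/2.3e+08 = 0.0108696 ms.
Pipeline fill: first packet needs 4·t_tx to clear all hops; remaining 108 packets each add one t_tx.
Total = (4+109-1)·t_tx + 4·t_prop = 112·0.0110703 + 4·0.0108696 = 1.28 ms.

1.28 ms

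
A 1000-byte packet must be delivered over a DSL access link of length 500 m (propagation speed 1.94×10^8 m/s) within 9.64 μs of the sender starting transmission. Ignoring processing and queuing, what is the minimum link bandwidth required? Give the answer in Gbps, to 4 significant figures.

1.133 Gbps

L = 8000 bits.
Propagation delay = 500 / 194000000 = 2.57732 μs.
Transmission budget = 9.64 − 2.57732 = 7.06268 μs.
R ≥ L / t_tx = 8000 bits / 7.06268e-06 s = 1.133 Gbps.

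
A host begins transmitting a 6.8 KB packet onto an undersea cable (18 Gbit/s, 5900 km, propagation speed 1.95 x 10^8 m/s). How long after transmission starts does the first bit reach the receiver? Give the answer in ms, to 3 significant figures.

First bit experiences only propagation delay: d/s = 5900000/195000000 = 30.3 ms.

30.3 ms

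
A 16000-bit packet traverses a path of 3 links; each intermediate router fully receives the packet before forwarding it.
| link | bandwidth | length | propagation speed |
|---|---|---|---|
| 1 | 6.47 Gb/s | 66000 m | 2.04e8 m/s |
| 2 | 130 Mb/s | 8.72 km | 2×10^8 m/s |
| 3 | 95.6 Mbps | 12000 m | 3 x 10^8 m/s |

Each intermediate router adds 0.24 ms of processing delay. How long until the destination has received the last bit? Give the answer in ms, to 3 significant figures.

1.18 ms

Transmission delays (L/R per hop): 0.00247295, 0.123077, 0.167364 ms; sum = 0.292914 ms.
Propagation delays (d/s per hop): 0.323529, 0.0436, 0.04 ms; sum = 0.407129 ms.
Processing at 2 router(s): 2 × 0.24 ms = 0.48 ms.
End-to-end = 1.18 ms.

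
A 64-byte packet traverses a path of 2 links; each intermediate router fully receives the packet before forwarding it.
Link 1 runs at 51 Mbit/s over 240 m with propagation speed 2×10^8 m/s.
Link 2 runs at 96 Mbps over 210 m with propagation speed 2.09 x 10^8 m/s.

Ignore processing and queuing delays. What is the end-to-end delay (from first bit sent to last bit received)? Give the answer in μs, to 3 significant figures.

L = 64 × 8 = 512 bits.
Transmission delays (L/R per hop): 10.0392, 5.33333 μs; sum = 15.3725 μs.
Propagation delays (d/s per hop): 1.2, 1.00478 μs; sum = 2.20478 μs.
End-to-end = 17.6 μs.

17.6 μs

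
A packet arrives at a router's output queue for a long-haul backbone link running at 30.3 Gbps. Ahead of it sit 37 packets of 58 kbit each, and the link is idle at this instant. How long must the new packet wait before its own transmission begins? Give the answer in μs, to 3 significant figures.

70.8 μs

Each queued packet: L/R = 58000/30300000000 = 1.91419 μs.
37 queued → 70.8251 μs.
Queuing delay = 70.8 μs.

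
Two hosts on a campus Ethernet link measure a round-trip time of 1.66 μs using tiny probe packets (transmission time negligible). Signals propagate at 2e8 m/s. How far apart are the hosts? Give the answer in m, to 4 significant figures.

166.0 m

One-way propagation = RTT/2 = 0.83 μs.
d = s × t = 200000000 × 8.3e-07 = 166.0 m.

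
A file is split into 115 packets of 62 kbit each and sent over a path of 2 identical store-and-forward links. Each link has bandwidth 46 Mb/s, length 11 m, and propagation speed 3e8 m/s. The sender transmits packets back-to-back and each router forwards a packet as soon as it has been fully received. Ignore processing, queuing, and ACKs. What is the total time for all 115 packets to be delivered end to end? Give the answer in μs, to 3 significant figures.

Per-hop transmission t_tx = L/R = 62000/46000000 = 1347.83 μs.
Per-hop propagation t_prop = 11/300000000 = 0.0366667 μs.
Pipeline fill: first packet needs 2·t_tx to clear all hops; remaining 114 packets each add one t_tx.
Total = (2+115-1)·t_tx + 2·t_prop = 116·1347.83 + 2·0.0366667 = 156000 μs.

156000 μs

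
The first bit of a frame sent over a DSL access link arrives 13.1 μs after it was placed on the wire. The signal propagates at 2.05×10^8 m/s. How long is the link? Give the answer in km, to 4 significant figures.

d = s × t_prop = 2.05e+08 × 1.31e-05 = 2.686 km.

2.686 km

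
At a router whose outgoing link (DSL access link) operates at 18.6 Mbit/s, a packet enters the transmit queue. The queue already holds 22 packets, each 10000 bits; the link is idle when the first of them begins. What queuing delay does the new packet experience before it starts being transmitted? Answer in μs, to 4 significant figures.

Each queued packet: L/R = 10000/18600000 = 537.634 μs.
22 queued → 11828 μs.
Queuing delay = 11830 μs.

11830 μs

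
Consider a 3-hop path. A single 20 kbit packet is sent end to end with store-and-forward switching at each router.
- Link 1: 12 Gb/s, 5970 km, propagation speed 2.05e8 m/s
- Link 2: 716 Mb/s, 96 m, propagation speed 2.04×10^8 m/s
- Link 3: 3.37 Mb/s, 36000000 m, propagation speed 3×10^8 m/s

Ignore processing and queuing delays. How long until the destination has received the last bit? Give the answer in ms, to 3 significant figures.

155 ms

L = 20000 bits.
Transmission delays (L/R per hop): 0.00166667, 0.027933, 5.93472 ms; sum = 5.96432 ms.
Propagation delays (d/s per hop): 29.122, 0.000470588, 120 ms; sum = 149.122 ms.
End-to-end = 155 ms.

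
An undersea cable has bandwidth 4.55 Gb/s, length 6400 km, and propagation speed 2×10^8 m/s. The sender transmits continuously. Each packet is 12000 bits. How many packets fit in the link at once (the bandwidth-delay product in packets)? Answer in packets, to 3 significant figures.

12100 packets

Propagation delay = 6400000 / 200000000 = 0.032 s.
BDP = R × t_prop = 4550000000 × 0.032 = 145600000 bits.
In packets of 12000 bits: 12100 packets.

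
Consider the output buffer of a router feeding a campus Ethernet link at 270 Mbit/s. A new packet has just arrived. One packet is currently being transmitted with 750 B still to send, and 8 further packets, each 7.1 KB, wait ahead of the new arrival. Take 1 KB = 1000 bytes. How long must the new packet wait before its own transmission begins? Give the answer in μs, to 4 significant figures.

Each queued packet: L/R = 56800/270000000 = 210.37 μs.
8 queued → 1682.96 μs.
Plus remaining 6000 bits of current packet: 22.2222 μs.
Queuing delay = 1705 μs.

1705 μs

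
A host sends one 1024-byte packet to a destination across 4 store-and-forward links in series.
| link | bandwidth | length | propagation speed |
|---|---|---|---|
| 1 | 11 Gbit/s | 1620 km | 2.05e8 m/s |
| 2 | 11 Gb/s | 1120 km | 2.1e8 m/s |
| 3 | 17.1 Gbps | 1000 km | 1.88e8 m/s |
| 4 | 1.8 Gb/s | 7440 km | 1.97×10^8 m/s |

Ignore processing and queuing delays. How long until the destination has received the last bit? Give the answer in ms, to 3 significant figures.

L = 1024 × 8 = 8192 bits.
Transmission delays (L/R per hop): 0.000744727, 0.000744727, 0.000479064, 0.00455111 ms; sum = 0.00651963 ms.
Propagation delays (d/s per hop): 7.90244, 5.33333, 5.31915, 37.7665 ms; sum = 56.3214 ms.
End-to-end = 56.3 ms.

56.3 ms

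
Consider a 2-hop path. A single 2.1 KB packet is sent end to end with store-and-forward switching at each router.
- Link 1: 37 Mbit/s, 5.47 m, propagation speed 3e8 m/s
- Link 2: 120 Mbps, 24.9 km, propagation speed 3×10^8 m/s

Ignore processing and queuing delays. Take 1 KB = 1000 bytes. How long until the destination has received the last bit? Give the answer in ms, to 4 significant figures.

L = 16800 bits.
Transmission delays (L/R per hop): 0.454054, 0.14 ms; sum = 0.594054 ms.
Propagation delays (d/s per hop): 1.82333e-05, 0.083 ms; sum = 0.0830182 ms.
End-to-end = 0.6771 ms.

0.6771 ms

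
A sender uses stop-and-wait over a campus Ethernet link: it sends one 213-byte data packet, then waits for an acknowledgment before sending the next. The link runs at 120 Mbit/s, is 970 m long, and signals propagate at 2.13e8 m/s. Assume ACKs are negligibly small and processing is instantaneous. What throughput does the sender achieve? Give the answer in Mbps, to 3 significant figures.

t_tx = L/R = 1704/120000000 = 1.42e-05 s.
t_prop = 970/213000000 = 4.55399e-06 s; RTT = 9.10798e-06 s.
Cycle = t_tx + RTT = 2.3308e-05 s.
Throughput = L / cycle = 1704 / 2.3308e-05 = 73.1 Mbps.

73.1 Mbps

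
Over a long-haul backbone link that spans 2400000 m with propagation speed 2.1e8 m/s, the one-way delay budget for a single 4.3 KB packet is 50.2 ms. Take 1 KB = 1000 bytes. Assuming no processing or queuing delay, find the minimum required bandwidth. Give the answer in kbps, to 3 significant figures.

L = 34400 bits.
Propagation delay = 2400000 / 210000000 = 11.4286 ms.
Transmission budget = 50.2 − 11.4286 = 38.7714 ms.
R ≥ L / t_tx = 34400 bits / 0.0387714 s = 887 kbps.

887 kbps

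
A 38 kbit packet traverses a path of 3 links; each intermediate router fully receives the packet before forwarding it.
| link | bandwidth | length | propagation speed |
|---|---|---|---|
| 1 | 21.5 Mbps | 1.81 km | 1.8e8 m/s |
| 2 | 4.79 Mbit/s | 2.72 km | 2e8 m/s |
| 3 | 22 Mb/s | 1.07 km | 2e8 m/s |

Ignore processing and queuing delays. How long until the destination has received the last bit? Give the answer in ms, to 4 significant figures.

11.46 ms

L = 38000 bits.
Transmission delays (L/R per hop): 1.76744, 7.93319, 1.72727 ms; sum = 11.4279 ms.
Propagation delays (d/s per hop): 0.0100556, 0.0136, 0.00535 ms; sum = 0.0290056 ms.
End-to-end = 11.46 ms.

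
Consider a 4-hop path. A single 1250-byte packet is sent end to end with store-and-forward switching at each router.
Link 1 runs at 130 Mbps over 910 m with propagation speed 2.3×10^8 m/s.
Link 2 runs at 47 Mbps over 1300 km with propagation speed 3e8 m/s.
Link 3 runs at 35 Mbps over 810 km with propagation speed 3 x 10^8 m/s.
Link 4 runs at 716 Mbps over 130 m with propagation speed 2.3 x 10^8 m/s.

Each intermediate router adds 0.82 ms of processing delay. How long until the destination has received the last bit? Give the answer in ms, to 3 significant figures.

L = 1250 × 8 = 10000 bits.
Transmission delays (L/R per hop): 0.0769231, 0.212766, 0.285714, 0.0139665 ms; sum = 0.58937 ms.
Propagation delays (d/s per hop): 0.00395652, 4.33333, 2.7, 0.000565217 ms; sum = 7.03786 ms.
Processing at 3 router(s): 3 × 0.82 ms = 2.46 ms.
End-to-end = 10.1 ms.

10.1 ms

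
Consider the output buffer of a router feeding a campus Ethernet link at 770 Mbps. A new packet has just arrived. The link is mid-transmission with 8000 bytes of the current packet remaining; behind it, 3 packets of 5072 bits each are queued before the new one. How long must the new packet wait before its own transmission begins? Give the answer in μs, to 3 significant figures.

103 μs

Each queued packet: L/R = 5072/770000000 = 6.58701 μs.
3 queued → 19.761 μs.
Plus remaining 64000 bits of current packet: 83.1169 μs.
Queuing delay = 103 μs.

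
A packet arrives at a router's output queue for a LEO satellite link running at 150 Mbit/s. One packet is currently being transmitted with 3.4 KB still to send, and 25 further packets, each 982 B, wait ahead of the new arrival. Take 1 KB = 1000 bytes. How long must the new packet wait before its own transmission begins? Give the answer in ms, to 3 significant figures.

1.49 ms

Each queued packet: L/R = 7856/150000000 = 0.0523733 ms.
25 queued → 1.30933 ms.
Plus remaining 27200 bits of current packet: 0.181333 ms.
Queuing delay = 1.49 ms.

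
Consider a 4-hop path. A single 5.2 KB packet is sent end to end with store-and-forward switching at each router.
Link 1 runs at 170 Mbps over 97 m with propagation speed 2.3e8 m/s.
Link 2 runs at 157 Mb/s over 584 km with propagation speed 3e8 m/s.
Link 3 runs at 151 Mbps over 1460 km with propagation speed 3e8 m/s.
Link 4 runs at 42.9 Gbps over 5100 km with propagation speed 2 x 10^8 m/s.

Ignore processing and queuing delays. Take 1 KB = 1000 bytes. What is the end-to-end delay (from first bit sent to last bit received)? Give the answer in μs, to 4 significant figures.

L = 41600 bits.
Transmission delays (L/R per hop): 244.706, 264.968, 275.497, 0.969697 μs; sum = 786.14 μs.
Propagation delays (d/s per hop): 0.421739, 1946.67, 4866.67, 25500 μs; sum = 32313.8 μs.
End-to-end = 33100 μs.

33100 μs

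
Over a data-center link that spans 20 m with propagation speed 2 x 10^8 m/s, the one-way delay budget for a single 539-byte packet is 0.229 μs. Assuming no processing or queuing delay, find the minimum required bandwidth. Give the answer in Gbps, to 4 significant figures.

33.43 Gbps

L = 4312 bits.
Propagation delay = 20 / 200000000 = 0.1 μs.
Transmission budget = 0.229 − 0.1 = 0.129 μs.
R ≥ L / t_tx = 4312 bits / 1.29e-07 s = 33.43 Gbps.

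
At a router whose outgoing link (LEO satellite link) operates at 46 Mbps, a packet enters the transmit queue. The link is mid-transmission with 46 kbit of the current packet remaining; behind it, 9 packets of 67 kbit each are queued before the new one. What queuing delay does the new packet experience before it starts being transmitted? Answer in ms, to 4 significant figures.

14.11 ms

Each queued packet: L/R = 67000/46000000 = 1.45652 ms.
9 queued → 13.1087 ms.
Plus remaining 46000 bits of current packet: 1 ms.
Queuing delay = 14.11 ms.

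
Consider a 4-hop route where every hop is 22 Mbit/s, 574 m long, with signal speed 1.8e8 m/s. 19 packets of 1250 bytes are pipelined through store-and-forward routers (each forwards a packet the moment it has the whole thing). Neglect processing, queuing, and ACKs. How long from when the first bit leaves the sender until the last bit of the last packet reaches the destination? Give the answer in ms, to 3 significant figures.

Per-hop transmission t_tx = L/R = 10000/22000000 = 0.454545 ms.
Per-hop propagation t_prop = 574/180000000 = 0.00318889 ms.
Pipeline fill: first packet needs 4·t_tx to clear all hops; remaining 18 packets each add one t_tx.
Total = (4+19-1)·t_tx + 4·t_prop = 22·0.454545 + 4·0.00318889 = 10.0 ms.

10.0 ms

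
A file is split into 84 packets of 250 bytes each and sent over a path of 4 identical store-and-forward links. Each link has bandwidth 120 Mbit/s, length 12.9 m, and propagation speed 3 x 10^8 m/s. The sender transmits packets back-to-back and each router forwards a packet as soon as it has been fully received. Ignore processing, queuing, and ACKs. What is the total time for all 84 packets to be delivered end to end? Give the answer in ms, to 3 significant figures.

Per-hop transmission t_tx = L/R = 2000/120000000 = 0.0166667 ms.
Per-hop propagation t_prop = 12.9/300000000 = 4.3e-05 ms.
Pipeline fill: first packet needs 4·t_tx to clear all hops; remaining 83 packets each add one t_tx.
Total = (4+84-1)·t_tx + 4·t_prop = 87·0.0166667 + 4·4.3e-05 = 1.45 ms.

1.45 ms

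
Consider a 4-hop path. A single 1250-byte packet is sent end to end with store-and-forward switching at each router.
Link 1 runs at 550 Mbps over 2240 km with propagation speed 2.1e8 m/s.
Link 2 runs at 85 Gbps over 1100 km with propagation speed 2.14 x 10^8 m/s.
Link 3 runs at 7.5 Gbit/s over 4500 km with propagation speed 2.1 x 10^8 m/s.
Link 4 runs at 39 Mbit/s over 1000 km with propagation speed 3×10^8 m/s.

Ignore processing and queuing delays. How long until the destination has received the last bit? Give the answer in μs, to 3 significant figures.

40800 μs

L = 1250 × 8 = 10000 bits.
Transmission delays (L/R per hop): 18.1818, 0.117647, 1.33333, 256.41 μs; sum = 276.043 μs.
Propagation delays (d/s per hop): 10666.7, 5140.19, 21428.6, 3333.33 μs; sum = 40568.8 μs.
End-to-end = 40800 μs.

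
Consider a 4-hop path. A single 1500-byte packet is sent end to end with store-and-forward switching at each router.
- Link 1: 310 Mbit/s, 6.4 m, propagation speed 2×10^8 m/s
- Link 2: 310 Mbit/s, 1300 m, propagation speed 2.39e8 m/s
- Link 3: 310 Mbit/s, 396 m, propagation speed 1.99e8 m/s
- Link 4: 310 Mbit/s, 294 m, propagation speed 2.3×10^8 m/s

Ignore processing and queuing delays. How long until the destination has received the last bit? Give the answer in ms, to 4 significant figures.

L = 1500 × 8 = 12000 bits.
Transmission delay per hop = L/R = 12000/310000000 = 0.0387097 ms; 4 hops → 0.154839 ms.
Propagation delays (d/s per hop): 3.2e-05, 0.00543933, 0.00198995, 0.00127826 ms; sum = 0.00873954 ms.
End-to-end = 0.1636 ms.

0.1636 ms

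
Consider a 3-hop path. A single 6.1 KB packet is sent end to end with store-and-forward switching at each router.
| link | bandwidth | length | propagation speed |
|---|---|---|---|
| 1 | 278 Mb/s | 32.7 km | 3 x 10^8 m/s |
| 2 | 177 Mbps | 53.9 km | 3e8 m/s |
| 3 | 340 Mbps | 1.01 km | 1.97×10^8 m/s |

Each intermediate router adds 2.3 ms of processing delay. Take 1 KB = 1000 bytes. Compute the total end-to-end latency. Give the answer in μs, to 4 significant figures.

5489 μs

L = 48800 bits.
Transmission delays (L/R per hop): 175.54, 275.706, 143.529 μs; sum = 594.775 μs.
Propagation delays (d/s per hop): 109, 179.667, 5.1269 μs; sum = 293.794 μs.
Processing at 2 router(s): 2 × 2.3 ms = 4600 μs.
End-to-end = 5489 μs.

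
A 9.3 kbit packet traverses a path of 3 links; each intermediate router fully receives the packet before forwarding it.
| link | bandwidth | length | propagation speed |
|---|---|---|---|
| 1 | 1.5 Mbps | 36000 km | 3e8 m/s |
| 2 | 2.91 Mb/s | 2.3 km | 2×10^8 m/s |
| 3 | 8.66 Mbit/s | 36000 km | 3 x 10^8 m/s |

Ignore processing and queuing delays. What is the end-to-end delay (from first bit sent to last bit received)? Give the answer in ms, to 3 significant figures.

L = 9300 bits.
Transmission delays (L/R per hop): 6.2, 3.19588, 1.0739 ms; sum = 10.4698 ms.
Propagation delays (d/s per hop): 120, 0.0115, 120 ms; sum = 240.012 ms.
End-to-end = 250 ms.

250 ms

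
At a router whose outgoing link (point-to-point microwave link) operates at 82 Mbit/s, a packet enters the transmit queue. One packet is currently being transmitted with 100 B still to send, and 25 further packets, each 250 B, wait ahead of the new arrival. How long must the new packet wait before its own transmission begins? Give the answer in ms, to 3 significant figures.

0.620 ms

Each queued packet: L/R = 2000/82000000 = 0.0243902 ms.
25 queued → 0.609756 ms.
Plus remaining 800 bits of current packet: 0.0097561 ms.
Queuing delay = 0.620 ms.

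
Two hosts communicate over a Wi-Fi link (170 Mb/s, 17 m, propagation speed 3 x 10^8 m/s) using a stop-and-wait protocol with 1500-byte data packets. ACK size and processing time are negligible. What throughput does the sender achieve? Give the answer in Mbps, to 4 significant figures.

t_tx = L/R = 12000/170000000 = 7.05882e-05 s.
t_prop = 17/300000000 = 5.66667e-08 s; RTT = 1.13333e-07 s.
Cycle = t_tx + RTT = 7.07016e-05 s.
Throughput = L / cycle = 12000 / 7.07016e-05 = 169.7 Mbps.

169.7 Mbps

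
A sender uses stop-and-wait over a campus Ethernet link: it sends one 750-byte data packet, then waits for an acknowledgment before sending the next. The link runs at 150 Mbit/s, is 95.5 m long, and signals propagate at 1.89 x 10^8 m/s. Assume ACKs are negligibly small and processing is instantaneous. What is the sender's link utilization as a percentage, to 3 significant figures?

t_tx = L/R = 6000/150000000 = 4e-05 s.
t_prop = 95.5/189000000 = 5.05291e-07 s; RTT = 1.01058e-06 s.
Cycle = t_tx + RTT = 4.10106e-05 s.
Utilization = t_tx / cycle = 4e-05/4.10106e-05 = 97.5 %.

97.5 %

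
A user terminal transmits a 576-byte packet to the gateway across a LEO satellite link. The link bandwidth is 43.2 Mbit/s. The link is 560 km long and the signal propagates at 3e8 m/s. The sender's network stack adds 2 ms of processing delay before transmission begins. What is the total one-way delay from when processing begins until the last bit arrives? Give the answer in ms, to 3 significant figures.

L = 576 × 8 = 4608 bits.
Transmission delay = L/R = 4608 / 43200000 = 0.106667 ms.
Propagation delay = d/s = 560000 m / 300000000 m/s = 1.86667 ms.
Plus processing delay 2 ms = 2 ms.
Total = 3.97 ms.

3.97 ms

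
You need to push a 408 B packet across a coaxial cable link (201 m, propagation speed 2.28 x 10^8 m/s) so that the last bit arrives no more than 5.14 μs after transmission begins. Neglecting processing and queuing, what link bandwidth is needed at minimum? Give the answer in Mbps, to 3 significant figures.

L = 3264 bits.
Propagation delay = 201 / 2.28e+08 = 0.881579 μs.
Transmission budget = 5.14 − 0.881579 = 4.25842 μs.
R ≥ L / t_tx = 3264 bits / 4.25842e-06 s = 766 Mbps.

766 Mbps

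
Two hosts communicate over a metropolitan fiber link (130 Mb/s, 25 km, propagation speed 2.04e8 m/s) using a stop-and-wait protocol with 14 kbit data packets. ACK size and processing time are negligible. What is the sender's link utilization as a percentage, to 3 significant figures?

30.5 %

t_tx = L/R = 14000/130000000 = 0.000107692 s.
t_prop = 25000/204000000 = 0.000122549 s; RTT = 0.000245098 s.
Cycle = t_tx + RTT = 0.00035279 s.
Utilization = t_tx / cycle = 0.000107692/0.00035279 = 30.5 %.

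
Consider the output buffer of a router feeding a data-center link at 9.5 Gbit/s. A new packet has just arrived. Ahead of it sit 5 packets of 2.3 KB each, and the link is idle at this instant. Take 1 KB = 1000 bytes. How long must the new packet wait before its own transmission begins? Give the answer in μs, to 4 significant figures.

9.684 μs

Each queued packet: L/R = 18400/9500000000 = 1.93684 μs.
5 queued → 9.68421 μs.
Queuing delay = 9.684 μs.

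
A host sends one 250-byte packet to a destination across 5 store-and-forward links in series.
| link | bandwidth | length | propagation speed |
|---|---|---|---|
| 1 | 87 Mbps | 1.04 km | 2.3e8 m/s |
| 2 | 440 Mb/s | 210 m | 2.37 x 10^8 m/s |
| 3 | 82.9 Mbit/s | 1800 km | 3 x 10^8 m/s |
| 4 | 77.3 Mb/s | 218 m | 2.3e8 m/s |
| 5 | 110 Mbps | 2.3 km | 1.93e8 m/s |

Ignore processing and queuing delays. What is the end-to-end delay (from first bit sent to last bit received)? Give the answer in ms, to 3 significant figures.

6.11 ms

L = 250 × 8 = 2000 bits.
Transmission delays (L/R per hop): 0.0229885, 0.00454545, 0.0241255, 0.0258732, 0.0181818 ms; sum = 0.0957145 ms.
Propagation delays (d/s per hop): 0.00452174, 0.000886076, 6, 0.000947826, 0.0119171 ms; sum = 6.01827 ms.
End-to-end = 6.11 ms.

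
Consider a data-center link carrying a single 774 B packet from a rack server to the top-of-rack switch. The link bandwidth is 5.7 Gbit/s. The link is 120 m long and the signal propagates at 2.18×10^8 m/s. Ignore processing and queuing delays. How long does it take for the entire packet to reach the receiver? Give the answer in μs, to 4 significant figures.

L = 774 × 8 = 6192 bits.
Transmission delay = L/R = 6192 / 5700000000 = 1.08632 μs.
Propagation delay = d/s = 120 m / 2.18e+08 m/s = 0.550459 μs.
Total = 1.637 μs.

1.637 μs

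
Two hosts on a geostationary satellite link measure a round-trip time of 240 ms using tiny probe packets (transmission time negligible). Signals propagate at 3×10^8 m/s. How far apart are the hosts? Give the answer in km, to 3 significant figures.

36000 km

One-way propagation = RTT/2 = 120 ms.
d = s × t = 300000000 × 0.12 = 36000 km.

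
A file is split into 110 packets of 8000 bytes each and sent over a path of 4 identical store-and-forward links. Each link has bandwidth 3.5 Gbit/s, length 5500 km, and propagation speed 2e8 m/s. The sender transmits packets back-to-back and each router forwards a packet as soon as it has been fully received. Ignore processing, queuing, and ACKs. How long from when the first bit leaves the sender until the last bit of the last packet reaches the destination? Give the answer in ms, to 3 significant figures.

112 ms

Per-hop transmission t_tx = L/R = 64000/3500000000 = 0.0182857 ms.
Per-hop propagation t_prop = 5500000/200000000 = 27.5 ms.
Pipeline fill: first packet needs 4·t_tx to clear all hops; remaining 109 packets each add one t_tx.
Total = (4+110-1)·t_tx + 4·t_prop = 113·0.0182857 + 4·27.5 = 112 ms.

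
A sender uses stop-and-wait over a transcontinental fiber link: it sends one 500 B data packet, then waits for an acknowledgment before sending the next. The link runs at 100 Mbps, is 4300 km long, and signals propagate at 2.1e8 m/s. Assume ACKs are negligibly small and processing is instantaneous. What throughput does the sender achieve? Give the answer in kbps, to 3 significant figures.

97.6 kbps

t_tx = L/R = 4000/100000000 = 4e-05 s.
t_prop = 4300000/210000000 = 0.0204762 s; RTT = 0.0409524 s.
Cycle = t_tx + RTT = 0.0409924 s.
Throughput = L / cycle = 4000 / 0.0409924 = 97.6 kbps.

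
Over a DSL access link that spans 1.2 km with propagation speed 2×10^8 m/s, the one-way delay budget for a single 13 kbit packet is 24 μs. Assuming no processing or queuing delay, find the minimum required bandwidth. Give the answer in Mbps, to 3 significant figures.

Propagation delay = 1200 / 200000000 = 6 μs.
Transmission budget = 24 − 6 = 18 μs.
R ≥ L / t_tx = 13000 bits / 1.8e-05 s = 722 Mbps.

722 Mbps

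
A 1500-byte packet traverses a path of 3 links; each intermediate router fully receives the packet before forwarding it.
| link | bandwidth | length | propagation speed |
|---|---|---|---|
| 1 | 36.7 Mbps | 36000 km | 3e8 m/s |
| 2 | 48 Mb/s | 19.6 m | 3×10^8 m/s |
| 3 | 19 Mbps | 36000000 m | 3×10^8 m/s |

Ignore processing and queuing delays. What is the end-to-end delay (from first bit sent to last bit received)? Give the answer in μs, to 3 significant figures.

241000 μs

L = 1500 × 8 = 12000 bits.
Transmission delays (L/R per hop): 326.975, 250, 631.579 μs; sum = 1208.55 μs.
Propagation delays (d/s per hop): 120000, 0.0653333, 120000 μs; sum = 240000 μs.
End-to-end = 241000 μs.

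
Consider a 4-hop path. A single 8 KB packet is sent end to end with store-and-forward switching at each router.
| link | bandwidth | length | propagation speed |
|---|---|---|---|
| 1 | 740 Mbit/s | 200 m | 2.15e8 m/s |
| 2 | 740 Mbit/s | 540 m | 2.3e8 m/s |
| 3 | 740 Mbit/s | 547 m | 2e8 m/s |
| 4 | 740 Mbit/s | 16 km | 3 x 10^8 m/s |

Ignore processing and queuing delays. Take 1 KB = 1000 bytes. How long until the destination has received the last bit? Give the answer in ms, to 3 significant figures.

0.405 ms

L = 64000 bits.
Transmission delay per hop = L/R = 64000/740000000 = 0.0864865 ms; 4 hops → 0.345946 ms.
Propagation delays (d/s per hop): 0.000930233, 0.00234783, 0.002735, 0.0533333 ms; sum = 0.0593464 ms.
End-to-end = 0.405 ms.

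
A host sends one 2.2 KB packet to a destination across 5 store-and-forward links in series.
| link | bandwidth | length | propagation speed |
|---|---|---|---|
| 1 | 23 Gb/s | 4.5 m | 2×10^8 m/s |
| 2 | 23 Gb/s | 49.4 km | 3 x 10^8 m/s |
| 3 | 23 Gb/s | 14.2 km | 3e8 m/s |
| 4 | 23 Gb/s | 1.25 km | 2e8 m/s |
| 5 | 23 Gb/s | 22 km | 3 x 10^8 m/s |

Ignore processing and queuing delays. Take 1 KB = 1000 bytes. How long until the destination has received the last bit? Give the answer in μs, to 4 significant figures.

295.4 μs

L = 17600 bits.
Transmission delay per hop = L/R = 17600/23000000000 = 0.765217 μs; 5 hops → 3.82609 μs.
Propagation delays (d/s per hop): 0.0225, 164.667, 47.3333, 6.25, 73.3333 μs; sum = 291.606 μs.
End-to-end = 295.4 μs.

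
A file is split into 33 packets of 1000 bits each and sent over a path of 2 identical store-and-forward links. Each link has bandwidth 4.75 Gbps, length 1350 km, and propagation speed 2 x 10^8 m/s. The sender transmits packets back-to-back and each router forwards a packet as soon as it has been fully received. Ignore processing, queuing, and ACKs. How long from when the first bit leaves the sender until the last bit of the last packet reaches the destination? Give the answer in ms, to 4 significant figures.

13.51 ms

Per-hop transmission t_tx = L/R = 1000/4750000000 = 0.000210526 ms.
Per-hop propagation t_prop = 1350000/200000000 = 6.75 ms.
Pipeline fill: first packet needs 2·t_tx to clear all hops; remaining 32 packets each add one t_tx.
Total = (2+33-1)·t_tx + 2·t_prop = 34·0.000210526 + 2·6.75 = 13.51 ms.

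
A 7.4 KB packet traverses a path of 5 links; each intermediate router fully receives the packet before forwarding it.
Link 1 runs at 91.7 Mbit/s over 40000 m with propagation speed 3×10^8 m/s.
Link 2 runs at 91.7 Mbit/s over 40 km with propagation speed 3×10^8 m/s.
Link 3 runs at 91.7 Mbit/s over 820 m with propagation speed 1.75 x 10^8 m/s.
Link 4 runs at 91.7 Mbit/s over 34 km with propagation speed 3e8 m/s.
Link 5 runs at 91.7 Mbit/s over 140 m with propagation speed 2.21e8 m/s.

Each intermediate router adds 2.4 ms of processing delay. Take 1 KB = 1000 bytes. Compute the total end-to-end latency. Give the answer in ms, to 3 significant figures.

L = 59200 bits.
Transmission delay per hop = L/R = 59200/91700000 = 0.645583 ms; 5 hops → 3.22792 ms.
Propagation delays (d/s per hop): 0.133333, 0.133333, 0.00468571, 0.113333, 0.000633484 ms; sum = 0.385319 ms.
Processing at 4 router(s): 4 × 2.4 ms = 9.6 ms.
End-to-end = 13.2 ms.

13.2 ms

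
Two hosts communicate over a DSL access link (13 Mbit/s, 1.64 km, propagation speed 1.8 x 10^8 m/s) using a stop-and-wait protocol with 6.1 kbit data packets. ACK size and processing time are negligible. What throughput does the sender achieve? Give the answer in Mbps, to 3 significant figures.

t_tx = L/R = 6100/13000000 = 0.000469231 s.
t_prop = 1640/180000000 = 9.11111e-06 s; RTT = 1.82222e-05 s.
Cycle = t_tx + RTT = 0.000487453 s.
Throughput = L / cycle = 6100 / 0.000487453 = 12.5 Mbps.

12.5 Mbps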